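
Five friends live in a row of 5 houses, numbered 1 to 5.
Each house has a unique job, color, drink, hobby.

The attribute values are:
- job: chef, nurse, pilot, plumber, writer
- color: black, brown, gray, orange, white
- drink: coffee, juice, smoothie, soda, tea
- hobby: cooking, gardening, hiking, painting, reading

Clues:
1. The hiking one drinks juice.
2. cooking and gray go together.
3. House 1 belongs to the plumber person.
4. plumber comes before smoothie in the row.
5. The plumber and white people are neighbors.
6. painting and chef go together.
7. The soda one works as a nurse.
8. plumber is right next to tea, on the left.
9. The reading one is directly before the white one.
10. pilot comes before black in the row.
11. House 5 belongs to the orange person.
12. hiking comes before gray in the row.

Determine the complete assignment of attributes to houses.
Solution:

House | Job | Color | Drink | Hobby
-----------------------------------
  1   | plumber | brown | coffee | reading
  2   | pilot | white | tea | gardening
  3   | writer | black | juice | hiking
  4   | nurse | gray | soda | cooking
  5   | chef | orange | smoothie | painting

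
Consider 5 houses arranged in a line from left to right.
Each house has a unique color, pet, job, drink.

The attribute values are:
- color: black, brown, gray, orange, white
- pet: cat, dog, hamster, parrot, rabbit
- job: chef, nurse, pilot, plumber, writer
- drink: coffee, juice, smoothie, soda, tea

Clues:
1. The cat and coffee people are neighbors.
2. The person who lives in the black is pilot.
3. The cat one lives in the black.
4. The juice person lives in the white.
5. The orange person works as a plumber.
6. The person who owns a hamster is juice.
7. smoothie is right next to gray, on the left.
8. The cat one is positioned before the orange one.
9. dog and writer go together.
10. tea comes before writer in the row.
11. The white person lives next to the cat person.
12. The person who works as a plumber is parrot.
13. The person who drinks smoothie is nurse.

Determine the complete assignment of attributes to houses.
Solution:

House | Color | Pet | Job | Drink
---------------------------------
  1   | white | hamster | chef | juice
  2   | black | cat | pilot | tea
  3   | orange | parrot | plumber | coffee
  4   | brown | rabbit | nurse | smoothie
  5   | gray | dog | writer | soda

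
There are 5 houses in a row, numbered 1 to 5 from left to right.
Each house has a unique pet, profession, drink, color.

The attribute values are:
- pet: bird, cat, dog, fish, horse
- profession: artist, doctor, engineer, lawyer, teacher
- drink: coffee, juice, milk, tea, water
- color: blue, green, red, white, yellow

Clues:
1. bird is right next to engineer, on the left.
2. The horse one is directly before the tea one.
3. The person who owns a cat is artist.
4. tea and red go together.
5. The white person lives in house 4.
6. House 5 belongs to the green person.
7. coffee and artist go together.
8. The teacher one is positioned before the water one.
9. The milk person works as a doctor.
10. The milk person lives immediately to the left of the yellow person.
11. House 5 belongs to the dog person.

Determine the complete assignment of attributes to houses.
Solution:

House | Pet | Profession | Drink | Color
----------------------------------------
  1   | bird | doctor | milk | blue
  2   | horse | engineer | juice | yellow
  3   | fish | teacher | tea | red
  4   | cat | artist | coffee | white
  5   | dog | lawyer | water | green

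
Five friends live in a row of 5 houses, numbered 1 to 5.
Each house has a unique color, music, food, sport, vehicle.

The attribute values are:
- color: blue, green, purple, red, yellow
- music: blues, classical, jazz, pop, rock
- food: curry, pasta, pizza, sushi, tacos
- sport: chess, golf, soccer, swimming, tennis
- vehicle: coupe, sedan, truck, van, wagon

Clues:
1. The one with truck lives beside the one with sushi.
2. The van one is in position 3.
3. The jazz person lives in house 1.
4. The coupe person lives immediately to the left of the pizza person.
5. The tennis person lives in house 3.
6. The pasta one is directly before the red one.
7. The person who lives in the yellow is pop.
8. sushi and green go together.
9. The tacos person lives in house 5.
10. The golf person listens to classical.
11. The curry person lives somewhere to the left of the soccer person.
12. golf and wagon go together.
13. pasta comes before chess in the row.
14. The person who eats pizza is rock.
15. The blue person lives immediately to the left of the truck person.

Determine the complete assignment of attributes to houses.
Solution:

House | Color | Music | Food | Sport | Vehicle
----------------------------------------------
  1   | blue | jazz | pasta | swimming | coupe
  2   | red | rock | pizza | chess | truck
  3   | green | blues | sushi | tennis | van
  4   | purple | classical | curry | golf | wagon
  5   | yellow | pop | tacos | soccer | sedan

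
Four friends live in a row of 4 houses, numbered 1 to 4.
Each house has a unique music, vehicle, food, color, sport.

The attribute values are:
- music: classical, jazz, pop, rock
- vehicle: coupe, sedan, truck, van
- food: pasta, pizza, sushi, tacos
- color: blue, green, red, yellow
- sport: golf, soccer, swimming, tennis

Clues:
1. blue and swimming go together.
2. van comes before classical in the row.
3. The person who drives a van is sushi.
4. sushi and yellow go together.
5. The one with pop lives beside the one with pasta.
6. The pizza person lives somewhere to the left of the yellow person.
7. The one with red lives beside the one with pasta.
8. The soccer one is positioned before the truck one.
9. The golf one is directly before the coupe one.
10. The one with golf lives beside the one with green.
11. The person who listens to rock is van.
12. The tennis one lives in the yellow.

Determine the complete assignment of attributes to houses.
Solution:

House | Music | Vehicle | Food | Color | Sport
----------------------------------------------
  1   | pop | sedan | pizza | red | golf
  2   | jazz | coupe | pasta | green | soccer
  3   | rock | van | sushi | yellow | tennis
  4   | classical | truck | tacos | blue | swimming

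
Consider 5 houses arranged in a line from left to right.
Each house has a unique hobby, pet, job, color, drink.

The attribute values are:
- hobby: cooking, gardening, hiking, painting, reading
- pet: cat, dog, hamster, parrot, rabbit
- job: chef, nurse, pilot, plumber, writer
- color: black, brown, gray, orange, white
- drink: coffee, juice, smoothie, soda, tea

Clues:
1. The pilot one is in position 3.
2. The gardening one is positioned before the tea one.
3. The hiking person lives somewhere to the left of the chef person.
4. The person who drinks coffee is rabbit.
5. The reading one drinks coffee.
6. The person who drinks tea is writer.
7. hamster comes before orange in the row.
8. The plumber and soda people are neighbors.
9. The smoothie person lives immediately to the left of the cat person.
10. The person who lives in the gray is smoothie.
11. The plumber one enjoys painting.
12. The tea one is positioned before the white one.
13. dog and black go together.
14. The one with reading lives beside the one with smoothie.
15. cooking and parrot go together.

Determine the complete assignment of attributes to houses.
Solution:

House | Hobby | Pet | Job | Color | Drink
-----------------------------------------
  1   | reading | rabbit | nurse | brown | coffee
  2   | painting | hamster | plumber | gray | smoothie
  3   | gardening | cat | pilot | orange | soda
  4   | hiking | dog | writer | black | tea
  5   | cooking | parrot | chef | white | juice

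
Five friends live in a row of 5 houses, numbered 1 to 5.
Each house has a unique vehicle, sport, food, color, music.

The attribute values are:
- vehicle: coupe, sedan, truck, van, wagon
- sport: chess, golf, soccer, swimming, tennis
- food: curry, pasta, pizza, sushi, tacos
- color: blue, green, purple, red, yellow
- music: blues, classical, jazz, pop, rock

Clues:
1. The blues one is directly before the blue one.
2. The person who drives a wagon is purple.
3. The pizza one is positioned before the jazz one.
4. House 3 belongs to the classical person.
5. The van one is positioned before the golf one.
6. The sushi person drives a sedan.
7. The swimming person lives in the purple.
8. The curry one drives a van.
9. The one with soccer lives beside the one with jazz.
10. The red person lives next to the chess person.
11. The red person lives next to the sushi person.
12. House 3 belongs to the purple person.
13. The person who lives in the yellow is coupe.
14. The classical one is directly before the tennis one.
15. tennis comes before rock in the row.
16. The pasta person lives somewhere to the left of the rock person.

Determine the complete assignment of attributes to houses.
Solution:

House | Vehicle | Sport | Food | Color | Music
----------------------------------------------
  1   | truck | soccer | pizza | red | blues
  2   | sedan | chess | sushi | blue | jazz
  3   | wagon | swimming | pasta | purple | classical
  4   | van | tennis | curry | green | pop
  5   | coupe | golf | tacos | yellow | rock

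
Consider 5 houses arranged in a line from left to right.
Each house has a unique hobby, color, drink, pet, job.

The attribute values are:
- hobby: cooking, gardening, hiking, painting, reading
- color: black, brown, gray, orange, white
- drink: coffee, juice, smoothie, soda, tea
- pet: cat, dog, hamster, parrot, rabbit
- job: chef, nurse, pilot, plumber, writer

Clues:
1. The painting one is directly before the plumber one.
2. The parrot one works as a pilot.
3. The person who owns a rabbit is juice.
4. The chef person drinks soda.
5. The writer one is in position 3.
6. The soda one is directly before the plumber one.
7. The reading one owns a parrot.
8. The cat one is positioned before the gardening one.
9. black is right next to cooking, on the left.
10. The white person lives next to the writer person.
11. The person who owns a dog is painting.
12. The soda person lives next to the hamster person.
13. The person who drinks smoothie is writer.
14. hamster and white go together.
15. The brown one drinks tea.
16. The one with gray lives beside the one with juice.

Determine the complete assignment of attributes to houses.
Solution:

House | Hobby | Color | Drink | Pet | Job
-----------------------------------------
  1   | painting | black | soda | dog | chef
  2   | cooking | white | coffee | hamster | plumber
  3   | hiking | gray | smoothie | cat | writer
  4   | gardening | orange | juice | rabbit | nurse
  5   | reading | brown | tea | parrot | pilot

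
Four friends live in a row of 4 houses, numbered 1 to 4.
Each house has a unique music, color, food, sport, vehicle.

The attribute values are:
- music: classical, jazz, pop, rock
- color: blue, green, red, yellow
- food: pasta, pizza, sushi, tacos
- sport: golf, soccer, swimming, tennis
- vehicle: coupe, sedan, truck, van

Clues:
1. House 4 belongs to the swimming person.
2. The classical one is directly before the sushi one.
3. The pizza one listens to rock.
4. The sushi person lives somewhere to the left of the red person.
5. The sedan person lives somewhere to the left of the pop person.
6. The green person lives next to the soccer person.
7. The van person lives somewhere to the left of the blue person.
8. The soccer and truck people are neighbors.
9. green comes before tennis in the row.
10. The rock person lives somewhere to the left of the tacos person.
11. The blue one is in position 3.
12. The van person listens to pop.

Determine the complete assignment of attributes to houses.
Solution:

House | Music | Color | Food | Sport | Vehicle
----------------------------------------------
  1   | classical | green | pasta | golf | sedan
  2   | pop | yellow | sushi | soccer | van
  3   | rock | blue | pizza | tennis | truck
  4   | jazz | red | tacos | swimming | coupe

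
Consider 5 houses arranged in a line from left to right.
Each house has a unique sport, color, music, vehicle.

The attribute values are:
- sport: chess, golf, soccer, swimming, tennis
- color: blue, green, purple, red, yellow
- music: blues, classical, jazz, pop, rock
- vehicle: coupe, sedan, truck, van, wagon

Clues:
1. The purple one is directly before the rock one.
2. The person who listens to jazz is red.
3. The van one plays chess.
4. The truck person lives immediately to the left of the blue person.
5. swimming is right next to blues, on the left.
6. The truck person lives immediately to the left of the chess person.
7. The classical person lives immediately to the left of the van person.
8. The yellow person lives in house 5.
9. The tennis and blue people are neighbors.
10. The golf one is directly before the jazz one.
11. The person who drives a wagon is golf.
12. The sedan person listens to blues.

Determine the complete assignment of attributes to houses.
Solution:

House | Sport | Color | Music | Vehicle
---------------------------------------
  1   | tennis | purple | classical | truck
  2   | chess | blue | rock | van
  3   | golf | green | pop | wagon
  4   | swimming | red | jazz | coupe
  5   | soccer | yellow | blues | sedan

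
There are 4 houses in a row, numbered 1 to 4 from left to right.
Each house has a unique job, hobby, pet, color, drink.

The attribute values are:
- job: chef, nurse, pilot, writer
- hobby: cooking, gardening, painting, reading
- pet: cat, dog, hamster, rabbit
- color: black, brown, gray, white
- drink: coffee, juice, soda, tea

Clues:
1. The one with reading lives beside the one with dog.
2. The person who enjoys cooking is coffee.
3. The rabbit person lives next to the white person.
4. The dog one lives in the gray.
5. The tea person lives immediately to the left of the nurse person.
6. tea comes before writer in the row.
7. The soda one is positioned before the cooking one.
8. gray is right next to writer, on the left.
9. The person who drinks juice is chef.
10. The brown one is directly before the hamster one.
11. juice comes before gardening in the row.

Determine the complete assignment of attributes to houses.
Solution:

House | Job | Hobby | Pet | Color | Drink
-----------------------------------------
  1   | chef | painting | rabbit | brown | juice
  2   | pilot | reading | hamster | white | tea
  3   | nurse | gardening | dog | gray | soda
  4   | writer | cooking | cat | black | coffee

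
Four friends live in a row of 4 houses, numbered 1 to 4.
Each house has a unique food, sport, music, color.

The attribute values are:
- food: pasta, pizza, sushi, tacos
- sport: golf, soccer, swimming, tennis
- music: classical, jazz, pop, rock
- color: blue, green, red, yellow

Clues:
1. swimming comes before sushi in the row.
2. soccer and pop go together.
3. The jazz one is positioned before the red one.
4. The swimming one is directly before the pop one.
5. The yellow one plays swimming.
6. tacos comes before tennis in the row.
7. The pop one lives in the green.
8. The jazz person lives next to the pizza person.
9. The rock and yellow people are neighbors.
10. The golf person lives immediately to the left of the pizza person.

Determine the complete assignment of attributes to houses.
Solution:

House | Food | Sport | Music | Color
------------------------------------
  1   | tacos | golf | jazz | blue
  2   | pizza | tennis | rock | red
  3   | pasta | swimming | classical | yellow
  4   | sushi | soccer | pop | green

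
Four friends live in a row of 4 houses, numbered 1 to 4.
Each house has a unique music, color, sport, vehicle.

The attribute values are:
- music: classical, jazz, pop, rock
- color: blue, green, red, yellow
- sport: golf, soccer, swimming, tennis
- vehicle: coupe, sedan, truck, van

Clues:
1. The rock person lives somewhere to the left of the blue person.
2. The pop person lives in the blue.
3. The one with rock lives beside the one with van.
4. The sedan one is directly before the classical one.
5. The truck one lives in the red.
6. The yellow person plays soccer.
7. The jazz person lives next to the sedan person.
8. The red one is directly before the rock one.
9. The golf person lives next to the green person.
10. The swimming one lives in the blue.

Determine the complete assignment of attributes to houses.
Solution:

House | Music | Color | Sport | Vehicle
---------------------------------------
  1   | jazz | red | golf | truck
  2   | rock | green | tennis | sedan
  3   | classical | yellow | soccer | van
  4   | pop | blue | swimming | coupe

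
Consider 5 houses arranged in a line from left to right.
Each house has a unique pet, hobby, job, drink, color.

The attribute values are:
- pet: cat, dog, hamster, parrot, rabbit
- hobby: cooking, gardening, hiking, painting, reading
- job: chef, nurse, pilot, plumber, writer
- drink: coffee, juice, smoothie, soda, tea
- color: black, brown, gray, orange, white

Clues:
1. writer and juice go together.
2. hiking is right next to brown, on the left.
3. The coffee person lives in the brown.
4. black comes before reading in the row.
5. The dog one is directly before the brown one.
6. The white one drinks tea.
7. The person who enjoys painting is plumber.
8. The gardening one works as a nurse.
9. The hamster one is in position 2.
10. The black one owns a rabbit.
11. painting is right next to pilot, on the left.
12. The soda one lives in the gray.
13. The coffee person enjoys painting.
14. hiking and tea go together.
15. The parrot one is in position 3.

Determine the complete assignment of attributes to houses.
Solution:

House | Pet | Hobby | Job | Drink | Color
-----------------------------------------
  1   | dog | hiking | chef | tea | white
  2   | hamster | painting | plumber | coffee | brown
  3   | parrot | cooking | pilot | soda | gray
  4   | rabbit | gardening | nurse | smoothie | black
  5   | cat | reading | writer | juice | orange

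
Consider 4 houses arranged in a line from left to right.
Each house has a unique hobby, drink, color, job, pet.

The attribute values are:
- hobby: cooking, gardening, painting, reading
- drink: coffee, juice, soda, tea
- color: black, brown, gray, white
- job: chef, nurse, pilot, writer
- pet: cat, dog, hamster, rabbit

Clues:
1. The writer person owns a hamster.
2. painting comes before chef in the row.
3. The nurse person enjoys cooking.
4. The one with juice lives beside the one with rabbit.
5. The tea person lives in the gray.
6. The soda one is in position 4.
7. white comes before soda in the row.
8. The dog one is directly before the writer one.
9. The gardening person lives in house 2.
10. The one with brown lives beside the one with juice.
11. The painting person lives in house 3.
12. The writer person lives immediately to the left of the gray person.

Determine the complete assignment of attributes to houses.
Solution:

House | Hobby | Drink | Color | Job | Pet
-----------------------------------------
  1   | cooking | coffee | brown | nurse | dog
  2   | gardening | juice | white | writer | hamster
  3   | painting | tea | gray | pilot | rabbit
  4   | reading | soda | black | chef | cat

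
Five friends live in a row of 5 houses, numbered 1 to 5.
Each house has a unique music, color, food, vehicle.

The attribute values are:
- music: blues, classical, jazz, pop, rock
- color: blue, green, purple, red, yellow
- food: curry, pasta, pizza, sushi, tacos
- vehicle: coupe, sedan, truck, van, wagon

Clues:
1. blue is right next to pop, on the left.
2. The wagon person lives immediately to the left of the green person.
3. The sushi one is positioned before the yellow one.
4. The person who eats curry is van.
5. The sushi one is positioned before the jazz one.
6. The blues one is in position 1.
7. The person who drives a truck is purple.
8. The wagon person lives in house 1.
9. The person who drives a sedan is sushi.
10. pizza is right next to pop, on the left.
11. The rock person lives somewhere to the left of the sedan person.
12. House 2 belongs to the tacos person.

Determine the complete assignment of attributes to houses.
Solution:

House | Music | Color | Food | Vehicle
--------------------------------------
  1   | blues | blue | pizza | wagon
  2   | pop | green | tacos | coupe
  3   | rock | purple | pasta | truck
  4   | classical | red | sushi | sedan
  5   | jazz | yellow | curry | van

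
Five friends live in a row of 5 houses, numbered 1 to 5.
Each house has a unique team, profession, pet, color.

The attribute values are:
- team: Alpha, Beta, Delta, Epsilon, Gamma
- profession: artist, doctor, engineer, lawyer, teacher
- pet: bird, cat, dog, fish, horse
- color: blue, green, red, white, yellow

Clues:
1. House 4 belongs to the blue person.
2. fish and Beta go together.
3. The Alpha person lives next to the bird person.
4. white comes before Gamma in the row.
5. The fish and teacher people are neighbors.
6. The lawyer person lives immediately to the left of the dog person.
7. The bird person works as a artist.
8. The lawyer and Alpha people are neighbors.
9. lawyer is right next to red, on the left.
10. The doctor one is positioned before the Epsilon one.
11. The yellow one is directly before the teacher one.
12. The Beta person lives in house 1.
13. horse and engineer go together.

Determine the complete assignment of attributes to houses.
Solution:

House | Team | Profession | Pet | Color
---------------------------------------
  1   | Beta | lawyer | fish | yellow
  2   | Alpha | teacher | dog | red
  3   | Delta | artist | bird | white
  4   | Gamma | doctor | cat | blue
  5   | Epsilon | engineer | horse | green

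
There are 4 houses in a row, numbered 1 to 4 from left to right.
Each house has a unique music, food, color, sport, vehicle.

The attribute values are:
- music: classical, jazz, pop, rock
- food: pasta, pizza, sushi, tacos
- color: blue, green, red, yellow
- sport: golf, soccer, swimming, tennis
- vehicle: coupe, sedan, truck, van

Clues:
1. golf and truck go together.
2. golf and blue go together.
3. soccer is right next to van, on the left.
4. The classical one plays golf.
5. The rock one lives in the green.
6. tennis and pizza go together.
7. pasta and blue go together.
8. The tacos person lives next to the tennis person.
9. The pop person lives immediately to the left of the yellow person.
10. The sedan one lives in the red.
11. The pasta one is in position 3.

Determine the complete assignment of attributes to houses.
Solution:

House | Music | Food | Color | Sport | Vehicle
----------------------------------------------
  1   | pop | tacos | red | soccer | sedan
  2   | jazz | pizza | yellow | tennis | van
  3   | classical | pasta | blue | golf | truck
  4   | rock | sushi | green | swimming | coupe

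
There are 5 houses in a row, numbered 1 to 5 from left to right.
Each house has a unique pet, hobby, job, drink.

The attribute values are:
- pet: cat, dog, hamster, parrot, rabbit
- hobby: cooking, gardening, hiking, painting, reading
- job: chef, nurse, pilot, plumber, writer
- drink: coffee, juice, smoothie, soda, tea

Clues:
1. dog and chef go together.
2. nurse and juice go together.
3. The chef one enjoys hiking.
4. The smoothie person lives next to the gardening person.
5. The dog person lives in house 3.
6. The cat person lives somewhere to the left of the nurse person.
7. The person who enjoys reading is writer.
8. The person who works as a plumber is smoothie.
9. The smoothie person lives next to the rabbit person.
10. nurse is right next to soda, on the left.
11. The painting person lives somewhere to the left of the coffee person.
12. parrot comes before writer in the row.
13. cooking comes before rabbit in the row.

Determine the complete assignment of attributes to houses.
Solution:

House | Pet | Hobby | Job | Drink
---------------------------------
  1   | cat | cooking | plumber | smoothie
  2   | rabbit | gardening | nurse | juice
  3   | dog | hiking | chef | soda
  4   | parrot | painting | pilot | tea
  5   | hamster | reading | writer | coffee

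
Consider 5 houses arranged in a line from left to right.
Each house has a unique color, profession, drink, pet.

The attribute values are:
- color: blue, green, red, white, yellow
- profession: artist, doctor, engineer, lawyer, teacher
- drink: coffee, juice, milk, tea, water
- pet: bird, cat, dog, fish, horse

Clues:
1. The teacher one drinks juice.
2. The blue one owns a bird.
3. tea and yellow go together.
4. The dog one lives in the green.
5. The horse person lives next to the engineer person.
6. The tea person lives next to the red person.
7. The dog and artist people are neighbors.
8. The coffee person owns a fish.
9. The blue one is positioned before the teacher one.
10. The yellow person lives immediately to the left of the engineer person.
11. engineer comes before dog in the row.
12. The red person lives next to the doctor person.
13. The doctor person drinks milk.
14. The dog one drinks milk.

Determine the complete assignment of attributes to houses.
Solution:

House | Color | Profession | Drink | Pet
----------------------------------------
  1   | yellow | lawyer | tea | horse
  2   | red | engineer | coffee | fish
  3   | green | doctor | milk | dog
  4   | blue | artist | water | bird
  5   | white | teacher | juice | cat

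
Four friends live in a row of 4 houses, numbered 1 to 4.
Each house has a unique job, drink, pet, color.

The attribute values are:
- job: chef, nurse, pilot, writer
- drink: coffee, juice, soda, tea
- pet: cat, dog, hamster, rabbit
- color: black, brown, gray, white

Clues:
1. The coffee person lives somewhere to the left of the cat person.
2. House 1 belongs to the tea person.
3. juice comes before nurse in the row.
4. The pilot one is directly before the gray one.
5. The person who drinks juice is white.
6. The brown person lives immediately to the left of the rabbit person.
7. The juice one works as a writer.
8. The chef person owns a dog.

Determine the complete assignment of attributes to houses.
Solution:

House | Job | Drink | Pet | Color
---------------------------------
  1   | chef | tea | dog | brown
  2   | writer | juice | rabbit | white
  3   | pilot | coffee | hamster | black
  4   | nurse | soda | cat | gray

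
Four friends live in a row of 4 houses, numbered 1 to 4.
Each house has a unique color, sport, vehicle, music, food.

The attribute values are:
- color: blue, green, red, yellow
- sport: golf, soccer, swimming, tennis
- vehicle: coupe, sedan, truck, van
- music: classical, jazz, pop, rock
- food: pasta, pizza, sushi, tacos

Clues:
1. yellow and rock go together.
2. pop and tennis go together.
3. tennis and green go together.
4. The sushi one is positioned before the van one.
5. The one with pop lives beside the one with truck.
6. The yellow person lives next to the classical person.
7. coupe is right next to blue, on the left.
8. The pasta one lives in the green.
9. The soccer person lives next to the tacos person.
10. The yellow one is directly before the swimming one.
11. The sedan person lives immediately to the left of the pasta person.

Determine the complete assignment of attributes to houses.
Solution:

House | Color | Sport | Vehicle | Music | Food
----------------------------------------------
  1   | yellow | soccer | coupe | rock | sushi
  2   | blue | swimming | sedan | classical | tacos
  3   | green | tennis | van | pop | pasta
  4   | red | golf | truck | jazz | pizza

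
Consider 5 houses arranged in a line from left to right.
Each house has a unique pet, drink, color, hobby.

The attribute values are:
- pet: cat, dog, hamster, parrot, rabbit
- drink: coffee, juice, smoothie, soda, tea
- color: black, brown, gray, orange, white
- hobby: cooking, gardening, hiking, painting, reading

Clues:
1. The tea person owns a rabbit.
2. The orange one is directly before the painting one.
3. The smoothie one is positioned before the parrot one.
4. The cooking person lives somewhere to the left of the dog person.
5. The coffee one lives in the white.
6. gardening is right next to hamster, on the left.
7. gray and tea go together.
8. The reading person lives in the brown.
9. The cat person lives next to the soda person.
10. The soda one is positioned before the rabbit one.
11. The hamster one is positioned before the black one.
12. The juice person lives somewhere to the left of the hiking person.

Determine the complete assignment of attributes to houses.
Solution:

House | Pet | Drink | Color | Hobby
-----------------------------------
  1   | cat | coffee | white | gardening
  2   | hamster | soda | orange | cooking
  3   | dog | smoothie | black | painting
  4   | parrot | juice | brown | reading
  5   | rabbit | tea | gray | hiking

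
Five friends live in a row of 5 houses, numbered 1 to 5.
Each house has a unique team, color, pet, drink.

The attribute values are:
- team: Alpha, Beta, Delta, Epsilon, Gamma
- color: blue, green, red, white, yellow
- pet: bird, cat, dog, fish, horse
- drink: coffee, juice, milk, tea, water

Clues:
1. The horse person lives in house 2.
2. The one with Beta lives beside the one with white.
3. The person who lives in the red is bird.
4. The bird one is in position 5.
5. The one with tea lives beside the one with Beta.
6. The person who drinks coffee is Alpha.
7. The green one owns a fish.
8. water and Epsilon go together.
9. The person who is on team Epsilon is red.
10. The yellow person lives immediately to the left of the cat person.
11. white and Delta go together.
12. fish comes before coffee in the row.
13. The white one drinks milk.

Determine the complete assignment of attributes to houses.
Solution:

House | Team | Color | Pet | Drink
----------------------------------
  1   | Gamma | green | fish | tea
  2   | Beta | yellow | horse | juice
  3   | Delta | white | cat | milk
  4   | Alpha | blue | dog | coffee
  5   | Epsilon | red | bird | water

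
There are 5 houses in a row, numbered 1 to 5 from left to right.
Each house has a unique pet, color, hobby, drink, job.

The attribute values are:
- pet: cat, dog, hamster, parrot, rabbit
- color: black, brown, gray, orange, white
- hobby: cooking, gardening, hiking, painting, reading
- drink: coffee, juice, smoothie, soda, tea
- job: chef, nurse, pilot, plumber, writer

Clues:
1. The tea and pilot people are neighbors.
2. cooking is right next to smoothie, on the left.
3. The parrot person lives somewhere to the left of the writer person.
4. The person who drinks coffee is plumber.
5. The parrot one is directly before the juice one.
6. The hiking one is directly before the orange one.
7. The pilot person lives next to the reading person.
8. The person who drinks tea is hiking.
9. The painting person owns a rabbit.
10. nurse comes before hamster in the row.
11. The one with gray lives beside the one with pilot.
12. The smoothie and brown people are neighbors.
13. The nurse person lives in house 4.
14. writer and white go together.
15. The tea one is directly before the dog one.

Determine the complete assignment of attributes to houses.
Solution:

House | Pet | Color | Hobby | Drink | Job
-----------------------------------------
  1   | parrot | gray | hiking | tea | chef
  2   | dog | orange | cooking | juice | pilot
  3   | cat | white | reading | smoothie | writer
  4   | rabbit | brown | painting | soda | nurse
  5   | hamster | black | gardening | coffee | plumber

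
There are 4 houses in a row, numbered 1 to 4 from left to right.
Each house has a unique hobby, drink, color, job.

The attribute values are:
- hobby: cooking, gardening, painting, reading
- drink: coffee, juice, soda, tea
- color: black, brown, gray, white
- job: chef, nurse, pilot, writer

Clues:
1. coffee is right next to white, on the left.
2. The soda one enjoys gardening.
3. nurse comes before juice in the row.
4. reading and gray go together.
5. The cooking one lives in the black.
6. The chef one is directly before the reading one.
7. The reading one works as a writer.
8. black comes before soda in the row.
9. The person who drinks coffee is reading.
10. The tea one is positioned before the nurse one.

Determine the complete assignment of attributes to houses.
Solution:

House | Hobby | Drink | Color | Job
-----------------------------------
  1   | cooking | tea | black | chef
  2   | reading | coffee | gray | writer
  3   | gardening | soda | white | nurse
  4   | painting | juice | brown | pilot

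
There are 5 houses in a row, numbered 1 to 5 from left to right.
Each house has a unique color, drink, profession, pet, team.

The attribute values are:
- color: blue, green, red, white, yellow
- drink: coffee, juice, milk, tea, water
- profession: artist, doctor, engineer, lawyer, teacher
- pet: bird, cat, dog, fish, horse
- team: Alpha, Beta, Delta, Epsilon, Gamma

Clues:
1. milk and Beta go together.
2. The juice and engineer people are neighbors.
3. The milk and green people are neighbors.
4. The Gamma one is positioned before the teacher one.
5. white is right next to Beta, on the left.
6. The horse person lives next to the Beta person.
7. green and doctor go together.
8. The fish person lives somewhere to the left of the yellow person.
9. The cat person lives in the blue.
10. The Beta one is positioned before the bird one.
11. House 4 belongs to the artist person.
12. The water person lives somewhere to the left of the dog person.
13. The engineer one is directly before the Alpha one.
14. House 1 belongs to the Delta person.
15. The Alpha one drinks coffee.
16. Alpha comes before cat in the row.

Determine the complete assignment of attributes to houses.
Solution:

House | Color | Drink | Profession | Pet | Team
-----------------------------------------------
  1   | white | juice | lawyer | horse | Delta
  2   | red | milk | engineer | fish | Beta
  3   | green | coffee | doctor | bird | Alpha
  4   | blue | water | artist | cat | Gamma
  5   | yellow | tea | teacher | dog | Epsilon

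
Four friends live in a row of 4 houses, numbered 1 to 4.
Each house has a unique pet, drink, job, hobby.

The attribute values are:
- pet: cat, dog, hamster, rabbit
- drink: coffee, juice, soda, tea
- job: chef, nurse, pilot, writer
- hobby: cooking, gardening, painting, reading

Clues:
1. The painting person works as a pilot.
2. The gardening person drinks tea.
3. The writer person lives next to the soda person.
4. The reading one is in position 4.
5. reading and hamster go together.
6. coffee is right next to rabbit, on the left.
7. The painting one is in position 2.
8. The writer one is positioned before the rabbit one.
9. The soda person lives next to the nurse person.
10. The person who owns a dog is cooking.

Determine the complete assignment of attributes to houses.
Solution:

House | Pet | Drink | Job | Hobby
---------------------------------
  1   | dog | coffee | writer | cooking
  2   | rabbit | soda | pilot | painting
  3   | cat | tea | nurse | gardening
  4   | hamster | juice | chef | reading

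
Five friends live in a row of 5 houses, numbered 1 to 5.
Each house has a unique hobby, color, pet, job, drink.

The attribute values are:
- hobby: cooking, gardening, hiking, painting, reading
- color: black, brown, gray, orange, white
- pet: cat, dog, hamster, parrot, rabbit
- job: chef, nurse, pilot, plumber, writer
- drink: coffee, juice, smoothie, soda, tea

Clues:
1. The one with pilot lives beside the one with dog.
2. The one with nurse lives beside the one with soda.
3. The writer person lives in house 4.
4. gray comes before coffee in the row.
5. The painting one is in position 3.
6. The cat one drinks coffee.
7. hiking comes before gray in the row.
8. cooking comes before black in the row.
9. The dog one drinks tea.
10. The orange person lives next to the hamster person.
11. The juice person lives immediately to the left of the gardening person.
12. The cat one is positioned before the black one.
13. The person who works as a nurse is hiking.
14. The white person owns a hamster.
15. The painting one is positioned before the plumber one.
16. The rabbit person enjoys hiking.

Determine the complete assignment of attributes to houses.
Solution:

House | Hobby | Color | Pet | Job | Drink
-----------------------------------------
  1   | hiking | orange | rabbit | nurse | juice
  2   | gardening | white | hamster | pilot | soda
  3   | painting | gray | dog | chef | tea
  4   | cooking | brown | cat | writer | coffee
  5   | reading | black | parrot | plumber | smoothie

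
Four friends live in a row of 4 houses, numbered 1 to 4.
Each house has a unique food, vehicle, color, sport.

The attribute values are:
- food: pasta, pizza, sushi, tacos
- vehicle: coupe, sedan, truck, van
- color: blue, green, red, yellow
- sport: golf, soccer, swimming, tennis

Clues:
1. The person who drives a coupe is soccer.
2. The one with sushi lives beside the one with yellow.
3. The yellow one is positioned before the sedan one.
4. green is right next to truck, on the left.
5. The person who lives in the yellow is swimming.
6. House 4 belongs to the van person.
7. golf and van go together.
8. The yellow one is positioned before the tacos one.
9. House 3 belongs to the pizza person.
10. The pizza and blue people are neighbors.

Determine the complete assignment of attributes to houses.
Solution:

House | Food | Vehicle | Color | Sport
--------------------------------------
  1   | sushi | coupe | green | soccer
  2   | pasta | truck | yellow | swimming
  3   | pizza | sedan | red | tennis
  4   | tacos | van | blue | golf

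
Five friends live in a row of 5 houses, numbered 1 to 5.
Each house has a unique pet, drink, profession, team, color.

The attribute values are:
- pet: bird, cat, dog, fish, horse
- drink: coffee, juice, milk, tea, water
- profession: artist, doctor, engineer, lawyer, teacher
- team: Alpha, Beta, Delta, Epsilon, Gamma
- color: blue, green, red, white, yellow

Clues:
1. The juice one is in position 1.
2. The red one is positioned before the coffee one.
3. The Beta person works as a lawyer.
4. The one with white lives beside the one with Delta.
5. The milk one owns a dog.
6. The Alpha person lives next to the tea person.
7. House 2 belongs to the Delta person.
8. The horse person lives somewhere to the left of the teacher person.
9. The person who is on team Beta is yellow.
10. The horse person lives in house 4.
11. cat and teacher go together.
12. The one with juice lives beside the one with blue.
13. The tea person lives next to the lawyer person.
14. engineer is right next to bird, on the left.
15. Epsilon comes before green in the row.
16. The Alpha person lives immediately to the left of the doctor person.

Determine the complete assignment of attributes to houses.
Solution:

House | Pet | Drink | Profession | Team | Color
-----------------------------------------------
  1   | fish | juice | engineer | Alpha | white
  2   | bird | tea | doctor | Delta | blue
  3   | dog | milk | lawyer | Beta | yellow
  4   | horse | water | artist | Epsilon | red
  5   | cat | coffee | teacher | Gamma | green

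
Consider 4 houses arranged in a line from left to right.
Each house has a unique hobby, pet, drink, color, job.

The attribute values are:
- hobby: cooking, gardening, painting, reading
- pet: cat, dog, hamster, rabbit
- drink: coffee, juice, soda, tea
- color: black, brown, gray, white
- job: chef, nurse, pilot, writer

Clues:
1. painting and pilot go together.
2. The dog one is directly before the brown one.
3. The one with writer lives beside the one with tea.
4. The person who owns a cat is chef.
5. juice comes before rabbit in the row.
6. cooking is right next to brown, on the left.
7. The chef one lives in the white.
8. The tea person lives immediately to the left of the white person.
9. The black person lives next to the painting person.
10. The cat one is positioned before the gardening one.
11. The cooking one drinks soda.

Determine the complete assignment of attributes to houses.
Solution:

House | Hobby | Pet | Drink | Color | Job
-----------------------------------------
  1   | cooking | dog | soda | black | writer
  2   | painting | hamster | tea | brown | pilot
  3   | reading | cat | juice | white | chef
  4   | gardening | rabbit | coffee | gray | nurse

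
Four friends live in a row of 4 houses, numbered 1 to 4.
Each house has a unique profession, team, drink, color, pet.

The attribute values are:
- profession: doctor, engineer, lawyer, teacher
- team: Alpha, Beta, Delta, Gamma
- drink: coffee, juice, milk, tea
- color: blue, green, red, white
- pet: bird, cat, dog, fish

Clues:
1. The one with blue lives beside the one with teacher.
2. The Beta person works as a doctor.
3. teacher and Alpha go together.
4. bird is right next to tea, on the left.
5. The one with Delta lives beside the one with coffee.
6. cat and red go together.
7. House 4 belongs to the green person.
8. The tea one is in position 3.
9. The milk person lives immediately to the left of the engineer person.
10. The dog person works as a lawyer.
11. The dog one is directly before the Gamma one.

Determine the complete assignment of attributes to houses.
Solution:

House | Profession | Team | Drink | Color | Pet
-----------------------------------------------
  1   | lawyer | Delta | milk | white | dog
  2   | engineer | Gamma | coffee | blue | bird
  3   | teacher | Alpha | tea | red | cat
  4   | doctor | Beta | juice | green | fish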